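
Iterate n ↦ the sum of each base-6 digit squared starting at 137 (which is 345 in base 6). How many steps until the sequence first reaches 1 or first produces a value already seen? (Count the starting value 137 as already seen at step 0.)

12

137 = (3,4,5)_6 → 3² + 4² + 5² = 50
50 = (1,2,2)_6 → 1² + 2² + 2² = 9
9 = (1,3)_6 → 1² + 3² = 10
10 = (1,4)_6 → 1² + 4² = 17
17 = (2,5)_6 → 2² + 5² = 29
29 = (4,5)_6 → 4² + 5² = 41
41 = (1,0,5)_6 → 1² + 0² + 5² = 26
26 = (4,2)_6 → 4² + 2² = 20
20 = (3,2)_6 → 3² + 2² = 13
13 = (2,1)_6 → 2² + 1² = 5
5 = (5)_6 → 5² = 25
25 = (4,1)_6 → 4² + 1² = 17  — 17 repeats.
That took 12 steps.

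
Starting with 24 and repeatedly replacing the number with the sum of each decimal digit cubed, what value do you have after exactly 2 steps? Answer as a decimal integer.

24 → 2³ + 4³ = 72
72 → 7³ + 2³ = 351

351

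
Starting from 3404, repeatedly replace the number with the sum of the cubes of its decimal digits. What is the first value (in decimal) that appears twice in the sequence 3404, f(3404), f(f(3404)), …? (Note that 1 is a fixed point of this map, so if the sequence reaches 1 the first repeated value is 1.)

371

3404 → 3³ + 4³ + 0³ + 4³ = 27 + 64 + 0 + 64 = 155
155 → 1³ + 5³ + 5³ = 1 + 125 + 125 = 251
251 → 2³ + 5³ + 1³ = 8 + 125 + 1 = 134
134 → 1³ + 3³ + 4³ = 1 + 27 + 64 = 92
92 → 9³ + 2³ = 729 + 8 = 737
737 → 7³ + 3³ + 7³ = 343 + 27 + 343 = 713
713 → 7³ + 1³ + 3³ = 343 + 1 + 27 = 371
371 → 3³ + 7³ + 1³ = 27 + 343 + 1 = 371  — 371 already appeared earlier.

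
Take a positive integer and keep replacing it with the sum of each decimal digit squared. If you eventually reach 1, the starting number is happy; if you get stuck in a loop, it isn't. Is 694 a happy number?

happy

694 → 6² + 9² + 4² = 36 + 81 + 16 = 133
133 → 1² + 3² + 3² = 1 + 9 + 9 = 19
19 → 1² + 9² = 1 + 81 = 82
82 → 8² + 2² = 64 + 4 = 68
68 → 6² + 8² = 36 + 64 = 100
100 → 1² + 0² + 0² = 1 + 0 + 0 = 1  — reached 1.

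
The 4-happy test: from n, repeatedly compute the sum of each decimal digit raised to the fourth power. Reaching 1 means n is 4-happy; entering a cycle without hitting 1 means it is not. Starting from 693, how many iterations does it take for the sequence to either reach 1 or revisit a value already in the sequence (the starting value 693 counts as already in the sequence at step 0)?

693 → 6⁴ + 9⁴ + 3⁴ = 1296 + 6561 + 81 = 7938
7938 → 7⁴ + 9⁴ + 3⁴ + 8⁴ = 2401 + 6561 + 81 + 4096 = 13139
13139 → 1⁴ + 3⁴ + 1⁴ + 3⁴ + 9⁴ = 1 + 81 + 1 + 81 + 6561 = 6725
6725 → 6⁴ + 7⁴ + 2⁴ + 5⁴ = 1296 + 2401 + 16 + 625 = 4338
4338 → 4⁴ + 3⁴ + 3⁴ + 8⁴ = 256 + 81 + 81 + 4096 = 4514
4514 → 4⁴ + 5⁴ + 1⁴ + 4⁴ = 256 + 625 + 1 + 256 = 1138
1138 → 1⁴ + 1⁴ + 3⁴ + 8⁴ = 1 + 1 + 81 + 4096 = 4179
4179 → 4⁴ + 1⁴ + 7⁴ + 9⁴ = 256 + 1 + 2401 + 6561 = 9219
9219 → 9⁴ + 2⁴ + 1⁴ + 9⁴ = 6561 + 16 + 1 + 6561 = 13139  — 13139 repeats.
That took 9 steps.

9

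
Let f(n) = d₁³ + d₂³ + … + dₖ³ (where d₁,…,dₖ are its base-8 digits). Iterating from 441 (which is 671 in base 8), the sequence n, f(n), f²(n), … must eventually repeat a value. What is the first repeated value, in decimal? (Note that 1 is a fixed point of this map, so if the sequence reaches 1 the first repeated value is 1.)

559

441 = (6,7,1)_8 → 6³ + 7³ + 1³ = 216 + 343 + 1 = 560
560 = (1,0,6,0)_8 → 1³ + 0³ + 6³ + 0³ = 1 + 0 + 216 + 0 = 217
217 = (3,3,1)_8 → 3³ + 3³ + 1³ = 27 + 27 + 1 = 55
55 = (6,7)_8 → 6³ + 7³ = 216 + 343 = 559
559 = (1,0,5,7)_8 → 1³ + 0³ + 5³ + 7³ = 1 + 0 + 125 + 343 = 469
469 = (7,2,5)_8 → 7³ + 2³ + 5³ = 343 + 8 + 125 = 476
476 = (7,3,4)_8 → 7³ + 3³ + 4³ = 343 + 27 + 64 = 434
434 = (6,6,2)_8 → 6³ + 6³ + 2³ = 216 + 216 + 8 = 440
440 = (6,7,0)_8 → 6³ + 7³ + 0³ = 216 + 343 + 0 = 559  — 559 already appeared earlier.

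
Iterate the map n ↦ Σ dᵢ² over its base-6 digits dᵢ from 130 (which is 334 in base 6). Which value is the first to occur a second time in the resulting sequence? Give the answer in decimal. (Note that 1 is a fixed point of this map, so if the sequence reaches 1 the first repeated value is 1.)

41

130 = (3,3,4)_6 → 3² + 3² + 4² = 9 + 9 + 16 = 34
34 = (5,4)_6 → 5² + 4² = 25 + 16 = 41
41 = (1,0,5)_6 → 1² + 0² + 5² = 1 + 0 + 25 = 26
26 = (4,2)_6 → 4² + 2² = 16 + 4 = 20
20 = (3,2)_6 → 3² + 2² = 9 + 4 = 13
13 = (2,1)_6 → 2² + 1² = 4 + 1 = 5
5 = (5)_6 → 5² = 25
25 = (4,1)_6 → 4² + 1² = 16 + 1 = 17
17 = (2,5)_6 → 2² + 5² = 4 + 25 = 29
29 = (4,5)_6 → 4² + 5² = 16 + 25 = 41  — 41 already appeared earlier.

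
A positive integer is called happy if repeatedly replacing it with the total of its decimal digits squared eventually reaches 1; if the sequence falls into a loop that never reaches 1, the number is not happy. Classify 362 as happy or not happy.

happy

362 → 3² + 6² + 2² = 9 + 36 + 4 = 49
49 → 4² + 9² = 16 + 81 = 97
97 → 9² + 7² = 81 + 49 = 130
130 → 1² + 3² + 0² = 1 + 9 + 0 = 10
10 → 1² + 0² = 1 + 0 = 1  — reached 1.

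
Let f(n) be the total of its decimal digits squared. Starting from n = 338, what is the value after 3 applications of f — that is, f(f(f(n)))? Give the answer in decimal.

100

338 → 3² + 3² + 8² = 82
82 → 8² + 2² = 68
68 → 6² + 8² = 100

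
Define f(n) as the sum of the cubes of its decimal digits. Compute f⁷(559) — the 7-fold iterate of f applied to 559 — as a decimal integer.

370

559 → 5³ + 5³ + 9³ = 979
979 → 9³ + 7³ + 9³ = 1801
1801 → 1³ + 8³ + 0³ + 1³ = 514
514 → 5³ + 1³ + 4³ = 190
190 → 1³ + 9³ + 0³ = 730
730 → 7³ + 3³ + 0³ = 370
370 → 3³ + 7³ + 0³ = 370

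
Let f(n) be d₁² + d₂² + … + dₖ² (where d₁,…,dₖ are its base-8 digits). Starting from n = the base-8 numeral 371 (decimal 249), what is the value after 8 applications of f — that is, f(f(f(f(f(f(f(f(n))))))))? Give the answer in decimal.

32

249 = (3,7,1)_8 → 3² + 7² + 1² = 9 + 49 + 1 = 59
59 = (7,3)_8 → 7² + 3² = 49 + 9 = 58
58 = (7,2)_8 → 7² + 2² = 49 + 4 = 53
53 = (6,5)_8 → 6² + 5² = 36 + 25 = 61
61 = (7,5)_8 → 7² + 5² = 49 + 25 = 74
74 = (1,1,2)_8 → 1² + 1² + 2² = 1 + 1 + 4 = 6
6 = (6)_8 → 6² = 36
36 = (4,4)_8 → 4² + 4² = 16 + 16 = 32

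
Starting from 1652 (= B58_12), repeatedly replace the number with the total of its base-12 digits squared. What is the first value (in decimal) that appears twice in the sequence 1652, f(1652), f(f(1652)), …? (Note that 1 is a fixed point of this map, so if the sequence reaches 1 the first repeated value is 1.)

29

1652 = (11,5,8)_12 → 11² + 5² + 8² = 210
210 = (1,5,6)_12 → 1² + 5² + 6² = 62
62 = (5,2)_12 → 5² + 2² = 29
29 = (2,5)_12 → 2² + 5² = 29  — 29 already appeared earlier.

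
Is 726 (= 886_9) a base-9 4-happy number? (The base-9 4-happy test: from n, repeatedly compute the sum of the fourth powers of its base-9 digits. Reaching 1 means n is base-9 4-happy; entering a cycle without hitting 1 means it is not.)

726 = (8,8,6)_9 → 9488
9488 = (1,4,0,1,2)_9 → 274
274 = (3,3,4)_9 → 418
418 = (5,1,4)_9 → 882
882 = (1,1,8,0)_9 → 4098
4098 = (5,5,5,3)_9 → 1956
1956 = (2,6,1,3)_9 → 1394
1394 = (1,8,1,8)_9 → 8194
8194 = (1,2,2,1,4)_9 → 290
290 = (3,5,2)_9 → 722
722 = (8,8,2)_9 → 8208
8208 = (1,2,2,3,0)_9 → 114
114 = (1,3,6)_9 → 1378
1378 = (1,8,0,1)_9 → 4098  — 4098 already seen; the sequence cycles without reaching 1.

not base-9 4-happy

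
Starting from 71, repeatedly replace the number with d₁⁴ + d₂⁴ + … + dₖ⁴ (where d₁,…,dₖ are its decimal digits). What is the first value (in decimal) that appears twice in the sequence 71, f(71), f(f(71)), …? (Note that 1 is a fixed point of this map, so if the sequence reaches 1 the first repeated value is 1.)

71 → 7⁴ + 1⁴ = 2401 + 1 = 2402
2402 → 2⁴ + 4⁴ + 0⁴ + 2⁴ = 16 + 256 + 0 + 16 = 288
288 → 2⁴ + 8⁴ + 8⁴ = 16 + 4096 + 4096 = 8208
8208 → 8⁴ + 2⁴ + 0⁴ + 8⁴ = 4096 + 16 + 0 + 4096 = 8208  — 8208 already appeared earlier.

8208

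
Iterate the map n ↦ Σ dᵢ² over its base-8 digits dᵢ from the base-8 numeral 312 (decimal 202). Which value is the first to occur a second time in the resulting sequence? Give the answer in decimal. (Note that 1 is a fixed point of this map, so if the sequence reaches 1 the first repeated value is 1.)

26

202 = (3,1,2)_8 → 3² + 1² + 2² = 14
14 = (1,6)_8 → 1² + 6² = 37
37 = (4,5)_8 → 4² + 5² = 41
41 = (5,1)_8 → 5² + 1² = 26
26 = (3,2)_8 → 3² + 2² = 13
13 = (1,5)_8 → 1² + 5² = 26  — 26 already appeared earlier.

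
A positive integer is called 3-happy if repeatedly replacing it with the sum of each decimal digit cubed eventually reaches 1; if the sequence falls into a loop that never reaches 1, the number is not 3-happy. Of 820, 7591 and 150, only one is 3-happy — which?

820: 820 → 520 → 133 → 55 → 250 → 133  — repeats 133 (not 3-happy)
7591: 7591 → 1198 → 1243 → 100 → 1  — reaches 1 (3-happy)
150: 150 → 126 → 225 → 141 → 66 → 432 → 99 → 1458 → 702 → 351 → 153 → 153  — repeats 153 (not 3-happy)

7591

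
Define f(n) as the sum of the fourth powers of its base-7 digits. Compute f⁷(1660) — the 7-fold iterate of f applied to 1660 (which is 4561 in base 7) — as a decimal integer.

1660 = (4,5,6,1)_7 → 2178
2178 = (6,2,3,1)_7 → 1394
1394 = (4,0,3,1)_7 → 338
338 = (6,6,2)_7 → 2608
2608 = (1,0,4,1,4)_7 → 514
514 = (1,3,3,3)_7 → 244
244 = (4,6,6)_7 → 2848

2848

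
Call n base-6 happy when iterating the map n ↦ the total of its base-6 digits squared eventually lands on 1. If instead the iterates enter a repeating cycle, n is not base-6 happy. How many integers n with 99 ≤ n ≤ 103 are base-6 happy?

99: 99 → 29 → 41 → 26 → 20 → 13 → 5 → 25 → 17 → 29  — not base-6 happy
100: 100 → 36 → 1  — base-6 happy
101: 101 → 45 → 11 → 26 → 20 → 13 → 5 → 25 → 17 → 29 → 41 → 26  — not base-6 happy
102: 102 → 29 → 41 → 26 → 20 → 13 → 5 → 25 → 17 → 29  — not base-6 happy
103: 103 → 30 → 25 → 17 → 29 → 41 → 26 → 20 → 13 → 5 → 25  — not base-6 happy
base-6 happy: 100

1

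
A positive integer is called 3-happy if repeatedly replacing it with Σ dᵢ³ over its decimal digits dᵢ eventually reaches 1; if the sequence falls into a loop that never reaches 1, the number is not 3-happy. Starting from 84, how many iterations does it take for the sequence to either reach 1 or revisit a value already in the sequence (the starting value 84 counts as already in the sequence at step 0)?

7

84 → 8³ + 4³ = 576
576 → 5³ + 7³ + 6³ = 684
684 → 6³ + 8³ + 4³ = 792
792 → 7³ + 9³ + 2³ = 1080
1080 → 1³ + 0³ + 8³ + 0³ = 513
513 → 5³ + 1³ + 3³ = 153
153 → 1³ + 5³ + 3³ = 153  — 153 repeats.
That took 7 steps.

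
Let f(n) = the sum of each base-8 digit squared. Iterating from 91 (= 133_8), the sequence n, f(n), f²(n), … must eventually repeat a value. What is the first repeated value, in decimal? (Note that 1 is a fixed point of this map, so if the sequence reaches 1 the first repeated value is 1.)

13

91 = (1,3,3)_8 → 1² + 3² + 3² = 1 + 9 + 9 = 19
19 = (2,3)_8 → 2² + 3² = 4 + 9 = 13
13 = (1,5)_8 → 1² + 5² = 1 + 25 = 26
26 = (3,2)_8 → 3² + 2² = 9 + 4 = 13  — 13 already appeared earlier.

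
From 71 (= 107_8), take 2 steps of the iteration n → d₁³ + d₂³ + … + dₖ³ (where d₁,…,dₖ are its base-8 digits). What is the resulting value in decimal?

71 = (1,0,7)_8 → 1³ + 0³ + 7³ = 1 + 0 + 343 = 344
344 = (5,3,0)_8 → 5³ + 3³ + 0³ = 125 + 27 + 0 = 152

152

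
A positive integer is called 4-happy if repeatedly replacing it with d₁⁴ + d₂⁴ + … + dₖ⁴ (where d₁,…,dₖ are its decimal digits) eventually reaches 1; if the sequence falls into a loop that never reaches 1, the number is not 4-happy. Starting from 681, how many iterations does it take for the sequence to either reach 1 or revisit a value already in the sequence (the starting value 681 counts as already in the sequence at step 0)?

14

681 → 6⁴ + 8⁴ + 1⁴ = 5393
5393 → 5⁴ + 3⁴ + 9⁴ + 3⁴ = 7348
7348 → 7⁴ + 3⁴ + 4⁴ + 8⁴ = 6834
6834 → 6⁴ + 8⁴ + 3⁴ + 4⁴ = 5729
5729 → 5⁴ + 7⁴ + 2⁴ + 9⁴ = 9603
9603 → 9⁴ + 6⁴ + 0⁴ + 3⁴ = 7938
7938 → 7⁴ + 9⁴ + 3⁴ + 8⁴ = 13139
13139 → 1⁴ + 3⁴ + 1⁴ + 3⁴ + 9⁴ = 6725
6725 → 6⁴ + 7⁴ + 2⁴ + 5⁴ = 4338
4338 → 4⁴ + 3⁴ + 3⁴ + 8⁴ = 4514
4514 → 4⁴ + 5⁴ + 1⁴ + 4⁴ = 1138
1138 → 1⁴ + 1⁴ + 3⁴ + 8⁴ = 4179
4179 → 4⁴ + 1⁴ + 7⁴ + 9⁴ = 9219
9219 → 9⁴ + 2⁴ + 1⁴ + 9⁴ = 13139  — 13139 repeats.
That took 14 steps.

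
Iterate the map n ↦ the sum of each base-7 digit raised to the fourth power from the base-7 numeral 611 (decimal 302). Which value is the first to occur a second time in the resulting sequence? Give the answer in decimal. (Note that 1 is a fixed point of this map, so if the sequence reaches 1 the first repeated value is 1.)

302 = (6,1,1)_7 → 1298
1298 = (3,5,3,3)_7 → 868
868 = (2,3,5,0)_7 → 722
722 = (2,0,5,1)_7 → 642
642 = (1,6,0,5)_7 → 1922
1922 = (5,4,1,4)_7 → 1138
1138 = (3,2,1,4)_7 → 354
354 = (1,0,1,4)_7 → 258
258 = (5,1,6)_7 → 1922  — 1922 already appeared earlier.

1922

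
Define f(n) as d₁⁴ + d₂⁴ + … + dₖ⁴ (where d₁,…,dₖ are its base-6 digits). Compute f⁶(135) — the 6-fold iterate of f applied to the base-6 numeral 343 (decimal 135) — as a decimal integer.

135 = (3,4,3)_6 → 3⁴ + 4⁴ + 3⁴ = 418
418 = (1,5,3,4)_6 → 1⁴ + 5⁴ + 3⁴ + 4⁴ = 963
963 = (4,2,4,3)_6 → 4⁴ + 2⁴ + 4⁴ + 3⁴ = 609
609 = (2,4,5,3)_6 → 2⁴ + 4⁴ + 5⁴ + 3⁴ = 978
978 = (4,3,1,0)_6 → 4⁴ + 3⁴ + 1⁴ + 0⁴ = 338
338 = (1,3,2,2)_6 → 1⁴ + 3⁴ + 2⁴ + 2⁴ = 114

114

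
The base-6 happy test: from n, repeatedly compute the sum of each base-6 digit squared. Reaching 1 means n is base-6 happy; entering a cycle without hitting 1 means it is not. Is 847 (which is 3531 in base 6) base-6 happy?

847 = (3,5,3,1)_6 → 3² + 5² + 3² + 1² = 44
44 = (1,1,2)_6 → 1² + 1² + 2² = 6
6 = (1,0)_6 → 1² + 0² = 1  — reached 1.

base-6 happy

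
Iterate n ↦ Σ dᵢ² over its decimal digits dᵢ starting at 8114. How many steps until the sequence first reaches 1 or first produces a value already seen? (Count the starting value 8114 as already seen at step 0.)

4

8114 → 8² + 1² + 1² + 4² = 64 + 1 + 1 + 16 = 82
82 → 8² + 2² = 64 + 4 = 68
68 → 6² + 8² = 36 + 64 = 100
100 → 1² + 0² + 0² = 1 + 0 + 0 = 1  — reached 1.
That took 4 steps.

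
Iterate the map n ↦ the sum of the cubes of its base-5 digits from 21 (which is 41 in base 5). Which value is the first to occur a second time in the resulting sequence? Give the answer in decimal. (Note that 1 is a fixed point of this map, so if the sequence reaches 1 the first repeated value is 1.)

21 = (4,1)_5 → 4³ + 1³ = 64 + 1 = 65
65 = (2,3,0)_5 → 2³ + 3³ + 0³ = 8 + 27 + 0 = 35
35 = (1,2,0)_5 → 1³ + 2³ + 0³ = 1 + 8 + 0 = 9
9 = (1,4)_5 → 1³ + 4³ = 1 + 64 = 65  — 65 already appeared earlier.

65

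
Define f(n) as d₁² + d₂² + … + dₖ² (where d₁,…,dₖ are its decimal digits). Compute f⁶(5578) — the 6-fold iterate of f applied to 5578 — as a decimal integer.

5578 → 5² + 5² + 7² + 8² = 25 + 25 + 49 + 64 = 163
163 → 1² + 6² + 3² = 1 + 36 + 9 = 46
46 → 4² + 6² = 16 + 36 = 52
52 → 5² + 2² = 25 + 4 = 29
29 → 2² + 9² = 4 + 81 = 85
85 → 8² + 5² = 64 + 25 = 89

89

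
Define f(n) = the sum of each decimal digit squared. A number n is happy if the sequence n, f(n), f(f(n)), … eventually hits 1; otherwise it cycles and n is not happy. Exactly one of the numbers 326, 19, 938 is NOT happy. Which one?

938

326: 326 → 49 → 97 → 130 → 10 → 1  — reaches 1 (happy)
19: 19 → 82 → 68 → 100 → 1  — reaches 1 (happy)
938: 938 → 154 → 42 → 20 → 4 → 16 → 37 → 58 → 89 → 145 → 42  — repeats 42 (not happy)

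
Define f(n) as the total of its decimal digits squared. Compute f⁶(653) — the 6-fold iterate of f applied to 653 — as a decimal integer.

1

653 → 70
70 → 49
49 → 97
97 → 130
130 → 10
10 → 1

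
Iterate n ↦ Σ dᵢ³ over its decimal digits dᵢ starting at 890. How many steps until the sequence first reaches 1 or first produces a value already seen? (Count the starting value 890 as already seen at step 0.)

890 → 8³ + 9³ + 0³ = 512 + 729 + 0 = 1241
1241 → 1³ + 2³ + 4³ + 1³ = 1 + 8 + 64 + 1 = 74
74 → 7³ + 4³ = 343 + 64 = 407
407 → 4³ + 0³ + 7³ = 64 + 0 + 343 = 407  — 407 repeats.
That took 4 steps.

4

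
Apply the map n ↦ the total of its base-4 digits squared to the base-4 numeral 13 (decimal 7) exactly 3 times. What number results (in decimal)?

4

7 = (1,3)_4 → 1² + 3² = 10
10 = (2,2)_4 → 2² + 2² = 8
8 = (2,0)_4 → 2² + 0² = 4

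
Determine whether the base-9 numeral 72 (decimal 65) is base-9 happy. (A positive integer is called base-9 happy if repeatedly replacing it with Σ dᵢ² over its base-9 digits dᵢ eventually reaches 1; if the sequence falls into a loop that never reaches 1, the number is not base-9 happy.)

65 = (7,2)_9 → 7² + 2² = 49 + 4 = 53
53 = (5,8)_9 → 5² + 8² = 25 + 64 = 89
89 = (1,0,8)_9 → 1² + 0² + 8² = 1 + 0 + 64 = 65  — 65 already seen; the sequence cycles without reaching 1.

not base-9 happy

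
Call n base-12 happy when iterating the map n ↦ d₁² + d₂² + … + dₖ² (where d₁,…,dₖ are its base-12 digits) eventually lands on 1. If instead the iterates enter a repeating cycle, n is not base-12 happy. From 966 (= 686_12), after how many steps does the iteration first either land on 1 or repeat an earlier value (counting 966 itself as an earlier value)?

966 = (6,8,6)_12 → 6² + 8² + 6² = 36 + 64 + 36 = 136
136 = (11,4)_12 → 11² + 4² = 121 + 16 = 137
137 = (11,5)_12 → 11² + 5² = 121 + 25 = 146
146 = (1,0,2)_12 → 1² + 0² + 2² = 1 + 0 + 4 = 5
5 = (5)_12 → 5² = 25
25 = (2,1)_12 → 2² + 1² = 4 + 1 = 5  — 5 repeats.
That took 6 steps.

6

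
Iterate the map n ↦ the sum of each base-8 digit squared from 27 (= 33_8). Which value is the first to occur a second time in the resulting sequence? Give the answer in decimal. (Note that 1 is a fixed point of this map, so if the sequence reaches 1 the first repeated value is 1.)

27 = (3,3)_8 → 18
18 = (2,2)_8 → 8
8 = (1,0)_8 → 1  — reached the fixed point 1.
1 → 1, so 1 is the first repeated value.

1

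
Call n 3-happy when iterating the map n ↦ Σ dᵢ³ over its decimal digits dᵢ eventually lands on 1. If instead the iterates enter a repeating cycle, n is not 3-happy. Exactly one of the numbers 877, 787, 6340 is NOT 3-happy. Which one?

6340

877: 877 → 1198 → 1243 → 100 → 1  — reaches 1 (3-happy)
787: 787 → 1198 → 1243 → 100 → 1  — reaches 1 (3-happy)
6340: 6340 → 307 → 370 → 370  — repeats 370 (not 3-happy)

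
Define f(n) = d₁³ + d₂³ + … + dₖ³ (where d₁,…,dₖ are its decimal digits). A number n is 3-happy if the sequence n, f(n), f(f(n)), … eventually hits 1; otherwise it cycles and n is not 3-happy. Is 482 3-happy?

482 → 4³ + 8³ + 2³ = 584
584 → 5³ + 8³ + 4³ = 701
701 → 7³ + 0³ + 1³ = 344
344 → 3³ + 4³ + 4³ = 155
155 → 1³ + 5³ + 5³ = 251
251 → 2³ + 5³ + 1³ = 134
134 → 1³ + 3³ + 4³ = 92
92 → 9³ + 2³ = 737
737 → 7³ + 3³ + 7³ = 713
713 → 7³ + 1³ + 3³ = 371
371 → 3³ + 7³ + 1³ = 371  — 371 already seen; the sequence cycles without reaching 1.

not 3-happy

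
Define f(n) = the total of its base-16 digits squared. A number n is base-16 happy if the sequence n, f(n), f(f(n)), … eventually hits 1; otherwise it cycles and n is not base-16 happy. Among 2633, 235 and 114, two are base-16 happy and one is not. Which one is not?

2633: 2633 → 197 → 169 → 181 → 146 → 85 → 50 → 13 → 169  — repeats 169 (not base-16 happy)
235: 235 → 317 → 179 → 130 → 68 → 32 → 4 → 16 → 1  — reaches 1 (base-16 happy)
114: 114 → 53 → 34 → 8 → 64 → 16 → 1  — reaches 1 (base-16 happy)

2633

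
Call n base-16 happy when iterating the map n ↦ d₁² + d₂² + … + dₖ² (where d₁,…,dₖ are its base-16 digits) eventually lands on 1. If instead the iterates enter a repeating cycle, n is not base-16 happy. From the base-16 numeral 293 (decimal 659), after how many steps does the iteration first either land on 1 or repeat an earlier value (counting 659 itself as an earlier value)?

659 = (2,9,3)_16 → 94
94 = (5,14)_16 → 221
221 = (13,13)_16 → 338
338 = (1,5,2)_16 → 30
30 = (1,14)_16 → 197
197 = (12,5)_16 → 169
169 = (10,9)_16 → 181
181 = (11,5)_16 → 146
146 = (9,2)_16 → 85
85 = (5,5)_16 → 50
50 = (3,2)_16 → 13
13 = (13)_16 → 169  — 169 repeats.
That took 12 steps.

12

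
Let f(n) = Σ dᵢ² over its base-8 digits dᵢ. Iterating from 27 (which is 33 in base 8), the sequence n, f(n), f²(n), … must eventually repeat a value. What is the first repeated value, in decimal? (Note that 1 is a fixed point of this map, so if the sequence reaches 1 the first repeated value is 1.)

27 = (3,3)_8 → 3² + 3² = 18
18 = (2,2)_8 → 2² + 2² = 8
8 = (1,0)_8 → 1² + 0² = 1  — reached the fixed point 1.
1 → 1, so 1 is the first repeated value.

1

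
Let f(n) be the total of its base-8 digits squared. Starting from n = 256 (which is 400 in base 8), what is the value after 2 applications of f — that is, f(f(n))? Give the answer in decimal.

256 = (4,0,0)_8 → 4² + 0² + 0² = 16
16 = (2,0)_8 → 2² + 0² = 4

4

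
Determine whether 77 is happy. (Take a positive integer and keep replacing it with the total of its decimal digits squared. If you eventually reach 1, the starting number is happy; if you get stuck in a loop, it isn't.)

not happy

77 → 98
98 → 145
145 → 42
42 → 20
20 → 4
4 → 16
16 → 37
37 → 58
58 → 89
89 → 145  — 145 already seen; the sequence cycles without reaching 1.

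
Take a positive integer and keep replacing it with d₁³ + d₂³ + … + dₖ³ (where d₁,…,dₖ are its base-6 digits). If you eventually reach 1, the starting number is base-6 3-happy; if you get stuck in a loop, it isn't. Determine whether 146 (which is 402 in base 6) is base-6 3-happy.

not base-6 3-happy

146 = (4,0,2)_6 → 4³ + 0³ + 2³ = 64 + 0 + 8 = 72
72 = (2,0,0)_6 → 2³ + 0³ + 0³ = 8 + 0 + 0 = 8
8 = (1,2)_6 → 1³ + 2³ = 1 + 8 = 9
9 = (1,3)_6 → 1³ + 3³ = 1 + 27 = 28
28 = (4,4)_6 → 4³ + 4³ = 64 + 64 = 128
128 = (3,3,2)_6 → 3³ + 3³ + 2³ = 27 + 27 + 8 = 62
62 = (1,4,2)_6 → 1³ + 4³ + 2³ = 1 + 64 + 8 = 73
73 = (2,0,1)_6 → 2³ + 0³ + 1³ = 8 + 0 + 1 = 9  — 9 already seen; the sequence cycles without reaching 1.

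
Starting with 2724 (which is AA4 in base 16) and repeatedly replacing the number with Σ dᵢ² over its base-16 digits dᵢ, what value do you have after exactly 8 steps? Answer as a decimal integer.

2724 = (10,10,4)_16 → 10² + 10² + 4² = 216
216 = (13,8)_16 → 13² + 8² = 233
233 = (14,9)_16 → 14² + 9² = 277
277 = (1,1,5)_16 → 1² + 1² + 5² = 27
27 = (1,11)_16 → 1² + 11² = 122
122 = (7,10)_16 → 7² + 10² = 149
149 = (9,5)_16 → 9² + 5² = 106
106 = (6,10)_16 → 6² + 10² = 136

136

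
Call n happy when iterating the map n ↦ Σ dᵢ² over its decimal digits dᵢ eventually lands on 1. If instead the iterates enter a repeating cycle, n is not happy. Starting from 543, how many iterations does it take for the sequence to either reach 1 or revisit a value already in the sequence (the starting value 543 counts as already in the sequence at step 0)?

13

543 → 5² + 4² + 3² = 50
50 → 5² + 0² = 25
25 → 2² + 5² = 29
29 → 2² + 9² = 85
85 → 8² + 5² = 89
89 → 8² + 9² = 145
145 → 1² + 4² + 5² = 42
42 → 4² + 2² = 20
20 → 2² + 0² = 4
4 → 4² = 16
16 → 1² + 6² = 37
37 → 3² + 7² = 58
58 → 5² + 8² = 89  — 89 repeats.
That took 13 steps.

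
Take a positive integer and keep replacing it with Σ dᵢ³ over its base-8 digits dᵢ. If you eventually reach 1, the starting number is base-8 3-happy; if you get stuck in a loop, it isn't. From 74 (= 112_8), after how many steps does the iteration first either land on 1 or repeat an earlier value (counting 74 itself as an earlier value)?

74 = (1,1,2)_8 → 10
10 = (1,2)_8 → 9
9 = (1,1)_8 → 2
2 = (2)_8 → 8
8 = (1,0)_8 → 1  — reached 1.
That took 5 steps.

5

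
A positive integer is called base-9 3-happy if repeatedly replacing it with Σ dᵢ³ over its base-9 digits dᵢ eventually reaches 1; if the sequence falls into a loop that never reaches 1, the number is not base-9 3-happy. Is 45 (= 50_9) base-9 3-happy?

45 = (5,0)_9 → 5³ + 0³ = 125 + 0 = 125
125 = (1,4,8)_9 → 1³ + 4³ + 8³ = 1 + 64 + 512 = 577
577 = (7,1,1)_9 → 7³ + 1³ + 1³ = 343 + 1 + 1 = 345
345 = (4,2,3)_9 → 4³ + 2³ + 3³ = 64 + 8 + 27 = 99
99 = (1,2,0)_9 → 1³ + 2³ + 0³ = 1 + 8 + 0 = 9
9 = (1,0)_9 → 1³ + 0³ = 1 + 0 = 1  — reached 1.

base-9 3-happy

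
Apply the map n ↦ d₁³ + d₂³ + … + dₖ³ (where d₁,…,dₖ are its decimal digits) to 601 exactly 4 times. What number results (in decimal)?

217

601 → 6³ + 0³ + 1³ = 216 + 0 + 1 = 217
217 → 2³ + 1³ + 7³ = 8 + 1 + 343 = 352
352 → 3³ + 5³ + 2³ = 27 + 125 + 8 = 160
160 → 1³ + 6³ + 0³ = 1 + 216 + 0 = 217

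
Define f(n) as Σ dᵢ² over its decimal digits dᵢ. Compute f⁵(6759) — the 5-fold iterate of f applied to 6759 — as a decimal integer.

89

6759 → 6² + 7² + 5² + 9² = 36 + 49 + 25 + 81 = 191
191 → 1² + 9² + 1² = 1 + 81 + 1 = 83
83 → 8² + 3² = 64 + 9 = 73
73 → 7² + 3² = 49 + 9 = 58
58 → 5² + 8² = 25 + 64 = 89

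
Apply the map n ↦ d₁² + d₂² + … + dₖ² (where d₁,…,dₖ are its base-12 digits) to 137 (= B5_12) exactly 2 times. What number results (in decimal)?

137 = (11,5)_12 → 11² + 5² = 146
146 = (1,0,2)_12 → 1² + 0² + 2² = 5

5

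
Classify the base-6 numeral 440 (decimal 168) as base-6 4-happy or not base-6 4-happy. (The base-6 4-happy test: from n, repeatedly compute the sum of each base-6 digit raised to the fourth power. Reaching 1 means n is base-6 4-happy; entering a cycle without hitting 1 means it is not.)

not base-6 4-happy

168 = (4,4,0)_6 → 4⁴ + 4⁴ + 0⁴ = 256 + 256 + 0 = 512
512 = (2,2,1,2)_6 → 2⁴ + 2⁴ + 1⁴ + 2⁴ = 16 + 16 + 1 + 16 = 49
49 = (1,2,1)_6 → 1⁴ + 2⁴ + 1⁴ = 1 + 16 + 1 = 18
18 = (3,0)_6 → 3⁴ + 0⁴ = 81 + 0 = 81
81 = (2,1,3)_6 → 2⁴ + 1⁴ + 3⁴ = 16 + 1 + 81 = 98
98 = (2,4,2)_6 → 2⁴ + 4⁴ + 2⁴ = 16 + 256 + 16 = 288
288 = (1,2,0,0)_6 → 1⁴ + 2⁴ + 0⁴ + 0⁴ = 1 + 16 + 0 + 0 = 17
17 = (2,5)_6 → 2⁴ + 5⁴ = 16 + 625 = 641
641 = (2,5,4,5)_6 → 2⁴ + 5⁴ + 4⁴ + 5⁴ = 16 + 625 + 256 + 625 = 1522
1522 = (1,1,0,1,4)_6 → 1⁴ + 1⁴ + 0⁴ + 1⁴ + 4⁴ = 1 + 1 + 0 + 1 + 256 = 259
259 = (1,1,1,1)_6 → 1⁴ + 1⁴ + 1⁴ + 1⁴ = 1 + 1 + 1 + 1 = 4
4 = (4)_6 → 4⁴ = 256
256 = (1,1,0,4)_6 → 1⁴ + 1⁴ + 0⁴ + 4⁴ = 1 + 1 + 0 + 256 = 258
258 = (1,1,1,0)_6 → 1⁴ + 1⁴ + 1⁴ + 0⁴ = 1 + 1 + 1 + 0 = 3
3 = (3)_6 → 3⁴ = 81  — 81 already seen; the sequence cycles without reaching 1.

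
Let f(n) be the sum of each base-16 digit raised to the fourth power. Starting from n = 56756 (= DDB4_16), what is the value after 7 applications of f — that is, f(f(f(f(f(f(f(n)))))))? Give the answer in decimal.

56756 = (13,13,11,4)_16 → 13⁴ + 13⁴ + 11⁴ + 4⁴ = 72019
72019 = (1,1,9,5,3)_16 → 1⁴ + 1⁴ + 9⁴ + 5⁴ + 3⁴ = 7269
7269 = (1,12,6,5)_16 → 1⁴ + 12⁴ + 6⁴ + 5⁴ = 22658
22658 = (5,8,8,2)_16 → 5⁴ + 8⁴ + 8⁴ + 2⁴ = 8833
8833 = (2,2,8,1)_16 → 2⁴ + 2⁴ + 8⁴ + 1⁴ = 4129
4129 = (1,0,2,1)_16 → 1⁴ + 0⁴ + 2⁴ + 1⁴ = 18
18 = (1,2)_16 → 1⁴ + 2⁴ = 17

17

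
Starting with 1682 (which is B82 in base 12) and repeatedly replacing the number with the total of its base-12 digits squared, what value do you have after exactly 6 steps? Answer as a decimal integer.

74

1682 = (11,8,2)_12 → 11² + 8² + 2² = 121 + 64 + 4 = 189
189 = (1,3,9)_12 → 1² + 3² + 9² = 1 + 9 + 81 = 91
91 = (7,7)_12 → 7² + 7² = 49 + 49 = 98
98 = (8,2)_12 → 8² + 2² = 64 + 4 = 68
68 = (5,8)_12 → 5² + 8² = 25 + 64 = 89
89 = (7,5)_12 → 7² + 5² = 49 + 25 = 74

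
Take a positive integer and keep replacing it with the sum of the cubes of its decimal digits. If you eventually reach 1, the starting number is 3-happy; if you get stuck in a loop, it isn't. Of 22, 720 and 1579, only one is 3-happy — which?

1579

22: 22 → 16 → 217 → 352 → 160 → 217  — repeats 217 (not 3-happy)
720: 720 → 351 → 153 → 153  — repeats 153 (not 3-happy)
1579: 1579 → 1198 → 1243 → 100 → 1  — reaches 1 (3-happy)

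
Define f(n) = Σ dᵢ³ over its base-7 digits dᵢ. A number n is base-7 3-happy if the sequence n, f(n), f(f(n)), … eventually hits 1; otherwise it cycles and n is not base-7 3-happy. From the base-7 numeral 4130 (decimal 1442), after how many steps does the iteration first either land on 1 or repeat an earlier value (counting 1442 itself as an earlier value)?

1442 = (4,1,3,0)_7 → 4³ + 1³ + 3³ + 0³ = 92
92 = (1,6,1)_7 → 1³ + 6³ + 1³ = 218
218 = (4,3,1)_7 → 4³ + 3³ + 1³ = 92  — 92 repeats.
That took 3 steps.

3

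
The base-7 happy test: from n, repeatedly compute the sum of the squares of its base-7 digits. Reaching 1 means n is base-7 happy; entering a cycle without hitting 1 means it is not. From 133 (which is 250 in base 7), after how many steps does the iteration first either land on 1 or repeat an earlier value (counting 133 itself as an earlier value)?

5

133 = (2,5,0)_7 → 2² + 5² + 0² = 29
29 = (4,1)_7 → 4² + 1² = 17
17 = (2,3)_7 → 2² + 3² = 13
13 = (1,6)_7 → 1² + 6² = 37
37 = (5,2)_7 → 5² + 2² = 29  — 29 repeats.
That took 5 steps.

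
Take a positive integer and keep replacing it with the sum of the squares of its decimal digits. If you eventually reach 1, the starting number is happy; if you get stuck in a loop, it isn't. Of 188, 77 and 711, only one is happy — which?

188

188: 188 → 129 → 86 → 100 → 1  — reaches 1 (happy)
77: 77 → 98 → 145 → 42 → 20 → 4 → 16 → 37 → 58 → 89 → 145  — repeats 145 (not happy)
711: 711 → 51 → 26 → 40 → 16 → 37 → 58 → 89 → 145 → 42 → 20 → 4 → 16  — repeats 16 (not happy)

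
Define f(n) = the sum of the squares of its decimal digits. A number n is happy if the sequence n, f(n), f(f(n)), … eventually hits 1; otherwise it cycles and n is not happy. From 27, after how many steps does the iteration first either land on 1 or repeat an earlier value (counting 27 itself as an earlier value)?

14

27 → 2² + 7² = 53
53 → 5² + 3² = 34
34 → 3² + 4² = 25
25 → 2² + 5² = 29
29 → 2² + 9² = 85
85 → 8² + 5² = 89
89 → 8² + 9² = 145
145 → 1² + 4² + 5² = 42
42 → 4² + 2² = 20
20 → 2² + 0² = 4
4 → 4² = 16
16 → 1² + 6² = 37
37 → 3² + 7² = 58
58 → 5² + 8² = 89  — 89 repeats.
That took 14 steps.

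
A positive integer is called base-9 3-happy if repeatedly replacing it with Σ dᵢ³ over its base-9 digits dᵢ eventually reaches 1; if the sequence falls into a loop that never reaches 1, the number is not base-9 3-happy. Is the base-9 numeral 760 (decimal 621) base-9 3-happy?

621 = (7,6,0)_9 → 7³ + 6³ + 0³ = 559
559 = (6,8,1)_9 → 6³ + 8³ + 1³ = 729
729 = (1,0,0,0)_9 → 1³ + 0³ + 0³ + 0³ = 1  — reached 1.

base-9 3-happy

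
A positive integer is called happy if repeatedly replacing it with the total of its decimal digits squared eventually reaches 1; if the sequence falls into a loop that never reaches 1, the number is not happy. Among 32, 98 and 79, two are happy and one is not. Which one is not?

32: 32 → 13 → 10 → 1  — reaches 1 (happy)
98: 98 → 145 → 42 → 20 → 4 → 16 → 37 → 58 → 89 → 145  — repeats 145 (not happy)
79: 79 → 130 → 10 → 1  — reaches 1 (happy)

98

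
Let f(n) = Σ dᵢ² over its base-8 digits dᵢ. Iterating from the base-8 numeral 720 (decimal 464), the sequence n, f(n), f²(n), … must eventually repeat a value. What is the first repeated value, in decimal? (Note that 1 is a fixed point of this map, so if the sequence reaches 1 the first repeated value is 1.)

16

464 = (7,2,0)_8 → 7² + 2² + 0² = 53
53 = (6,5)_8 → 6² + 5² = 61
61 = (7,5)_8 → 7² + 5² = 74
74 = (1,1,2)_8 → 1² + 1² + 2² = 6
6 = (6)_8 → 6² = 36
36 = (4,4)_8 → 4² + 4² = 32
32 = (4,0)_8 → 4² + 0² = 16
16 = (2,0)_8 → 2² + 0² = 4
4 = (4)_8 → 4² = 16  — 16 already appeared earlier.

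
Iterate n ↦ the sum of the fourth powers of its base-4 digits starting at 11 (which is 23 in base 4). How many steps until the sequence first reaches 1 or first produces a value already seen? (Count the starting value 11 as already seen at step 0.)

11 = (2,3)_4 → 2⁴ + 3⁴ = 16 + 81 = 97
97 = (1,2,0,1)_4 → 1⁴ + 2⁴ + 0⁴ + 1⁴ = 1 + 16 + 0 + 1 = 18
18 = (1,0,2)_4 → 1⁴ + 0⁴ + 2⁴ = 1 + 0 + 16 = 17
17 = (1,0,1)_4 → 1⁴ + 0⁴ + 1⁴ = 1 + 0 + 1 = 2
2 = (2)_4 → 2⁴ = 16
16 = (1,0,0)_4 → 1⁴ + 0⁴ + 0⁴ = 1 + 0 + 0 = 1  — reached 1.
That took 6 steps.

6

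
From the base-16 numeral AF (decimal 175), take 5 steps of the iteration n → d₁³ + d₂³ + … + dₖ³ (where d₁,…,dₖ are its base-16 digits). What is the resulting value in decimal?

3376

175 = (10,15)_16 → 10³ + 15³ = 4375
4375 = (1,1,1,7)_16 → 1³ + 1³ + 1³ + 7³ = 346
346 = (1,5,10)_16 → 1³ + 5³ + 10³ = 1126
1126 = (4,6,6)_16 → 4³ + 6³ + 6³ = 496
496 = (1,15,0)_16 → 1³ + 15³ + 0³ = 3376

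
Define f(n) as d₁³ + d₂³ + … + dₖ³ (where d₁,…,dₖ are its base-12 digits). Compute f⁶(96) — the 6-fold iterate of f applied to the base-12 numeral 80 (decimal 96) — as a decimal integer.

415

96 = (8,0)_12 → 8³ + 0³ = 512 + 0 = 512
512 = (3,6,8)_12 → 3³ + 6³ + 8³ = 27 + 216 + 512 = 755
755 = (5,2,11)_12 → 5³ + 2³ + 11³ = 125 + 8 + 1331 = 1464
1464 = (10,2,0)_12 → 10³ + 2³ + 0³ = 1000 + 8 + 0 = 1008
1008 = (7,0,0)_12 → 7³ + 0³ + 0³ = 343 + 0 + 0 = 343
343 = (2,4,7)_12 → 2³ + 4³ + 7³ = 8 + 64 + 343 = 415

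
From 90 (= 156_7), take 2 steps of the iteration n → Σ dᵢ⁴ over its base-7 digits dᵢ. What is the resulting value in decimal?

90 = (1,5,6)_7 → 1⁴ + 5⁴ + 6⁴ = 1922
1922 = (5,4,1,4)_7 → 5⁴ + 4⁴ + 1⁴ + 4⁴ = 1138

1138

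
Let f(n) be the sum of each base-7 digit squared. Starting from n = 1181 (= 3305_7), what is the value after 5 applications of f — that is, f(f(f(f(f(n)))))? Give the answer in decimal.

13

1181 = (3,3,0,5)_7 → 43
43 = (6,1)_7 → 37
37 = (5,2)_7 → 29
29 = (4,1)_7 → 17
17 = (2,3)_7 → 13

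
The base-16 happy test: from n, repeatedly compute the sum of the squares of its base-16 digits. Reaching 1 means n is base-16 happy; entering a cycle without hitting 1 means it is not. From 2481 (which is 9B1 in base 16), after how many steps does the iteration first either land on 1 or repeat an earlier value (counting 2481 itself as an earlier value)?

2481 = (9,11,1)_16 → 9² + 11² + 1² = 81 + 121 + 1 = 203
203 = (12,11)_16 → 12² + 11² = 144 + 121 = 265
265 = (1,0,9)_16 → 1² + 0² + 9² = 1 + 0 + 81 = 82
82 = (5,2)_16 → 5² + 2² = 25 + 4 = 29
29 = (1,13)_16 → 1² + 13² = 1 + 169 = 170
170 = (10,10)_16 → 10² + 10² = 100 + 100 = 200
200 = (12,8)_16 → 12² + 8² = 144 + 64 = 208
208 = (13,0)_16 → 13² + 0² = 169 + 0 = 169
169 = (10,9)_16 → 10² + 9² = 100 + 81 = 181
181 = (11,5)_16 → 11² + 5² = 121 + 25 = 146
146 = (9,2)_16 → 9² + 2² = 81 + 4 = 85
85 = (5,5)_16 → 5² + 5² = 25 + 25 = 50
50 = (3,2)_16 → 3² + 2² = 9 + 4 = 13
13 = (13)_16 → 13² = 169  — 169 repeats.
That took 14 steps.

14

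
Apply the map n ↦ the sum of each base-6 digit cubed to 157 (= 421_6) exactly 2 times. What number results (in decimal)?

157 = (4,2,1)_6 → 4³ + 2³ + 1³ = 64 + 8 + 1 = 73
73 = (2,0,1)_6 → 2³ + 0³ + 1³ = 8 + 0 + 1 = 9

9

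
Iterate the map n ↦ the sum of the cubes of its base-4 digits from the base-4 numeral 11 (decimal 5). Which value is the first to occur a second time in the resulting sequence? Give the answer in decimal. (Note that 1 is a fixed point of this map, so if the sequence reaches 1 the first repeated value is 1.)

8

5 = (1,1)_4 → 1³ + 1³ = 1 + 1 = 2
2 = (2)_4 → 2³ = 8
8 = (2,0)_4 → 2³ + 0³ = 8 + 0 = 8  — 8 already appeared earlier.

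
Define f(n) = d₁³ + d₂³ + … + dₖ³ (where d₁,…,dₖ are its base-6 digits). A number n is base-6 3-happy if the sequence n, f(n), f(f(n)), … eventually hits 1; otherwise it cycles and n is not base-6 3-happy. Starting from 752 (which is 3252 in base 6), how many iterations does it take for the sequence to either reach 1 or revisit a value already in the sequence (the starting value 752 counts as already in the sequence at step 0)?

752 = (3,2,5,2)_6 → 3³ + 2³ + 5³ + 2³ = 27 + 8 + 125 + 8 = 168
168 = (4,4,0)_6 → 4³ + 4³ + 0³ = 64 + 64 + 0 = 128
128 = (3,3,2)_6 → 3³ + 3³ + 2³ = 27 + 27 + 8 = 62
62 = (1,4,2)_6 → 1³ + 4³ + 2³ = 1 + 64 + 8 = 73
73 = (2,0,1)_6 → 2³ + 0³ + 1³ = 8 + 0 + 1 = 9
9 = (1,3)_6 → 1³ + 3³ = 1 + 27 = 28
28 = (4,4)_6 → 4³ + 4³ = 64 + 64 = 128  — 128 repeats.
That took 7 steps.

7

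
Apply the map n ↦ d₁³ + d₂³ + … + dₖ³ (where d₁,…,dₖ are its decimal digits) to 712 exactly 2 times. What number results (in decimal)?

160

712 → 7³ + 1³ + 2³ = 343 + 1 + 8 = 352
352 → 3³ + 5³ + 2³ = 27 + 125 + 8 = 160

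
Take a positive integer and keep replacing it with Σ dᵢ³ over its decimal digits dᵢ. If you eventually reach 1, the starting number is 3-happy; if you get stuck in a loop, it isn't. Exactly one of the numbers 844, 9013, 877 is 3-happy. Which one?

844: 844 → 640 → 280 → 520 → 133 → 55 → 250 → 133  — repeats 133 (not 3-happy)
9013: 9013 → 757 → 811 → 514 → 190 → 730 → 370 → 370  — repeats 370 (not 3-happy)
877: 877 → 1198 → 1243 → 100 → 1  — reaches 1 (3-happy)

877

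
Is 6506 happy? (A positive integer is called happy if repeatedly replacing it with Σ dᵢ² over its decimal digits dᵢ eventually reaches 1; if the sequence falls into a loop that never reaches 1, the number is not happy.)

6506 → 6² + 5² + 0² + 6² = 36 + 25 + 0 + 36 = 97
97 → 9² + 7² = 81 + 49 = 130
130 → 1² + 3² + 0² = 1 + 9 + 0 = 10
10 → 1² + 0² = 1 + 0 = 1  — reached 1.

happy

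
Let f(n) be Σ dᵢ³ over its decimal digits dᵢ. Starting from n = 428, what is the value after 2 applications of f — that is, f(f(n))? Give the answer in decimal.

701

428 → 4³ + 2³ + 8³ = 64 + 8 + 512 = 584
584 → 5³ + 8³ + 4³ = 125 + 512 + 64 = 701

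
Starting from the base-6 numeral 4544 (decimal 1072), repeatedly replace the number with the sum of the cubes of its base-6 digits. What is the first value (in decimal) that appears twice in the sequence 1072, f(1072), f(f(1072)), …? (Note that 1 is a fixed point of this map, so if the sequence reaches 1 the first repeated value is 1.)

1072 = (4,5,4,4)_6 → 4³ + 5³ + 4³ + 4³ = 64 + 125 + 64 + 64 = 317
317 = (1,2,4,5)_6 → 1³ + 2³ + 4³ + 5³ = 1 + 8 + 64 + 125 = 198
198 = (5,3,0)_6 → 5³ + 3³ + 0³ = 125 + 27 + 0 = 152
152 = (4,1,2)_6 → 4³ + 1³ + 2³ = 64 + 1 + 8 = 73
73 = (2,0,1)_6 → 2³ + 0³ + 1³ = 8 + 0 + 1 = 9
9 = (1,3)_6 → 1³ + 3³ = 1 + 27 = 28
28 = (4,4)_6 → 4³ + 4³ = 64 + 64 = 128
128 = (3,3,2)_6 → 3³ + 3³ + 2³ = 27 + 27 + 8 = 62
62 = (1,4,2)_6 → 1³ + 4³ + 2³ = 1 + 64 + 8 = 73  — 73 already appeared earlier.

73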